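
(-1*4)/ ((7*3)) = -4/ 21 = -0.19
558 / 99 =62 / 11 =5.64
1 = 1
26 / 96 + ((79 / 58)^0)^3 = 61 / 48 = 1.27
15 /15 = 1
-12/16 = -3/4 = -0.75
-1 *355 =-355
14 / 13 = 1.08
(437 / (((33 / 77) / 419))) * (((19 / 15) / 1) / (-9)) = -24352699 / 405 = -60130.12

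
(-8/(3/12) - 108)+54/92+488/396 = -138.18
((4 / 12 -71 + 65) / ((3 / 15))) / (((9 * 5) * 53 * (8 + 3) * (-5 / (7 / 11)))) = 119 / 865755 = 0.00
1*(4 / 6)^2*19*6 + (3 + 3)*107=2078 / 3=692.67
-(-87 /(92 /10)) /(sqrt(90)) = 29*sqrt(10) /92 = 1.00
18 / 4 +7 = 23 / 2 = 11.50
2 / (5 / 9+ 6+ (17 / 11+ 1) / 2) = 198 / 775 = 0.26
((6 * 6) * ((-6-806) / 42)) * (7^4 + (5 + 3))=-1676664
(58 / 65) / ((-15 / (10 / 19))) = -116 / 3705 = -0.03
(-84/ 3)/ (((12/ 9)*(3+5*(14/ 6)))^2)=-567/ 7744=-0.07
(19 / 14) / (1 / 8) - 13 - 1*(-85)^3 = 4298860 / 7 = 614122.86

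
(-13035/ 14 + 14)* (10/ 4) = -2292.68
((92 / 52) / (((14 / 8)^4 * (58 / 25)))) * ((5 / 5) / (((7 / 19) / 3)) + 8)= 8316800 / 6336239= 1.31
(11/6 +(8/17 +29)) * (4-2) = 3193/51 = 62.61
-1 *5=-5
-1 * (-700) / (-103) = -700 / 103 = -6.80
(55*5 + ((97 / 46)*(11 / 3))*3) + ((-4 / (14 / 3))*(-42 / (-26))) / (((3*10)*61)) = 54387767 / 182390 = 298.19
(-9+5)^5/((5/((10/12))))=-512/3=-170.67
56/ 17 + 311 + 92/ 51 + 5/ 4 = 64739/ 204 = 317.35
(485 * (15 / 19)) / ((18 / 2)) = 2425 / 57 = 42.54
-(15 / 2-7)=-1 / 2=-0.50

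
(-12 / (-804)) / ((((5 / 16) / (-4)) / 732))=-46848 / 335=-139.84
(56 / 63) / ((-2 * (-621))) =4 / 5589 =0.00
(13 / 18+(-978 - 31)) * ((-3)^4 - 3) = -235937 / 3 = -78645.67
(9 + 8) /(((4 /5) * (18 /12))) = 85 /6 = 14.17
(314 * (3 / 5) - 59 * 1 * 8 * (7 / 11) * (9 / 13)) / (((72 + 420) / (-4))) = 4658 / 29315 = 0.16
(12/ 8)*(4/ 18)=0.33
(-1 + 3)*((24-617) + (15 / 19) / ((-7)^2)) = -1104136 / 931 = -1185.97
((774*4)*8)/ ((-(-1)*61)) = 24768/ 61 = 406.03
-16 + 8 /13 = -200 /13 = -15.38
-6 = -6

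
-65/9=-7.22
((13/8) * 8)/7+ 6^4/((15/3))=9137/35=261.06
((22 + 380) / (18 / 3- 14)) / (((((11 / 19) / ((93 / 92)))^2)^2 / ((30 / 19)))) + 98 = -1341384251265629 / 2097741865472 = -639.44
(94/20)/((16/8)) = 2.35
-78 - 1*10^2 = -178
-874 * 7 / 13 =-6118 / 13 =-470.62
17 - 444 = -427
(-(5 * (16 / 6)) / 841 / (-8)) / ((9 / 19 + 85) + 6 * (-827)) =-95 / 233766042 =-0.00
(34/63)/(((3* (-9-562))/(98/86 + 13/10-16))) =14161/3314655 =0.00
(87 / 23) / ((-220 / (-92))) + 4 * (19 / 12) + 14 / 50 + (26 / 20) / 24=36297 / 4400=8.25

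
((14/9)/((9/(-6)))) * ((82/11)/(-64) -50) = 51.97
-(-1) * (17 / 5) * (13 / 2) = 221 / 10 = 22.10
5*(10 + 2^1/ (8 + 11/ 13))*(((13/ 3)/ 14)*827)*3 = 903084/ 23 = 39264.52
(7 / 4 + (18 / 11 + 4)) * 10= 1625 / 22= 73.86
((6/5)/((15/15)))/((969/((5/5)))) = 2/1615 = 0.00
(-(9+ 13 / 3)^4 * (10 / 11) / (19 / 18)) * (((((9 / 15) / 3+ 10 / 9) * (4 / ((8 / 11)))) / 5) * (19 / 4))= -15104000 / 81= -186469.14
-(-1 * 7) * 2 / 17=14 / 17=0.82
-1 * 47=-47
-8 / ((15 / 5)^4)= -8 / 81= -0.10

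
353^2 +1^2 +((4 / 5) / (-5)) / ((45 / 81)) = 15576214 / 125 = 124609.71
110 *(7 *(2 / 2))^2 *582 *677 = 2123735460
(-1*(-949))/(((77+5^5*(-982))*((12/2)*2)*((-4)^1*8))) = 949/1178370432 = 0.00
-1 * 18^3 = -5832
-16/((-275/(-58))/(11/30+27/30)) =-17632/4125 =-4.27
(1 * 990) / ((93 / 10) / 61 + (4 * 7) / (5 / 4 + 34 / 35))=187812900 / 2420123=77.60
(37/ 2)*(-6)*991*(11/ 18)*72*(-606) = 2933066664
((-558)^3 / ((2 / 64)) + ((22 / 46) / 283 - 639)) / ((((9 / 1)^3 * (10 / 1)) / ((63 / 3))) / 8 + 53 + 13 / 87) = -88154437893428256 / 1530767093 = -57588406.69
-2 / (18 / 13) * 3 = -13 / 3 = -4.33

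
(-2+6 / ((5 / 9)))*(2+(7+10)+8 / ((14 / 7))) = 1012 / 5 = 202.40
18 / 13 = 1.38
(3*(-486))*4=-5832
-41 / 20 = -2.05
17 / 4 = 4.25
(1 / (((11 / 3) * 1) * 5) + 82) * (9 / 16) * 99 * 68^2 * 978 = 103320631026 / 5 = 20664126205.20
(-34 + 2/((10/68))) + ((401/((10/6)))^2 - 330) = 1438449/25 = 57537.96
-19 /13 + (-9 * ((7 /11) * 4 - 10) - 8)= 8241 /143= 57.63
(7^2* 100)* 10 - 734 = 48266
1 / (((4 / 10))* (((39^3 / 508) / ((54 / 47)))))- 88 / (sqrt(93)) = 2540 / 103259- 88* sqrt(93) / 93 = -9.10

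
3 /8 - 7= -53 /8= -6.62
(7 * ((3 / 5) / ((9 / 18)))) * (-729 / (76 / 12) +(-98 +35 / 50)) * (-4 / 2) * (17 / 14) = 2058207 / 475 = 4333.07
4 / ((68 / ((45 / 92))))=45 / 1564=0.03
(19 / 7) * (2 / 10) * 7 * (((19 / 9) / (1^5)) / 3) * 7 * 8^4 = 10350592 / 135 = 76671.05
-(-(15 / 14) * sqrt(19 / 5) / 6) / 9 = sqrt(95) / 252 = 0.04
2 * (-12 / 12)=-2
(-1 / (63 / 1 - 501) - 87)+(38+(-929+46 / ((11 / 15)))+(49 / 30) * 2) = -21970171 / 24090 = -912.00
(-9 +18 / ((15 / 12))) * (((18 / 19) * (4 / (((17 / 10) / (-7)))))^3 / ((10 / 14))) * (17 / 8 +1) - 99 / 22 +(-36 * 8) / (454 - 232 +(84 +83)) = -2353251690170559 / 26217251726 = -89759.66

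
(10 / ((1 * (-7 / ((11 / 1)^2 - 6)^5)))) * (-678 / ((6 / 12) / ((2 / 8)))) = 68185008656250 / 7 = 9740715522321.43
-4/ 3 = -1.33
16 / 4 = 4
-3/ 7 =-0.43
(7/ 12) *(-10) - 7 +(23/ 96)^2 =-117743/ 9216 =-12.78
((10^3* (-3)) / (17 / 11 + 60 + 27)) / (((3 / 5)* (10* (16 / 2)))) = -1375 / 1948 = -0.71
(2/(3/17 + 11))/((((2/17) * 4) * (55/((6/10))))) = 0.00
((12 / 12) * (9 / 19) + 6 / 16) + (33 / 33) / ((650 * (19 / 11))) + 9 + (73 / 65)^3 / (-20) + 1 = 2249686379 / 208715000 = 10.78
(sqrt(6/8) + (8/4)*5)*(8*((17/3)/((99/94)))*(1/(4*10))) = 799*sqrt(3)/1485 + 3196/297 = 11.69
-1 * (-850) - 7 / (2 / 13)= 1609 / 2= 804.50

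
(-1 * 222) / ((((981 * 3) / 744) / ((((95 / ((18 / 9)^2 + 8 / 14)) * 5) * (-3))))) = 3813775 / 218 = 17494.38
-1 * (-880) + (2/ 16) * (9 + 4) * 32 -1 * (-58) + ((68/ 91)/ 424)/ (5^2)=238738517/ 241150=990.00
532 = 532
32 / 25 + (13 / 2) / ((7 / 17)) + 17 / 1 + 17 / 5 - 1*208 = -59687 / 350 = -170.53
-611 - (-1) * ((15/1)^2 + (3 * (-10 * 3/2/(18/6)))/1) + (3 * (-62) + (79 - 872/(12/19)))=-5666/3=-1888.67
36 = 36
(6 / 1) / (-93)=-2 / 31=-0.06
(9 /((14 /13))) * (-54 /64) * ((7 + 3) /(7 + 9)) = -15795 /3584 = -4.41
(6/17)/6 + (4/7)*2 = 1.20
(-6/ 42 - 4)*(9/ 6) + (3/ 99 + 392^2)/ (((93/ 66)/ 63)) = 2981694147/ 434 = 6870263.01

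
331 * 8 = 2648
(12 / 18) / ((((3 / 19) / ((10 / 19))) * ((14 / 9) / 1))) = 10 / 7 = 1.43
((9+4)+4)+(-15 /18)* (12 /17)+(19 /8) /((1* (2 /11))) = 29.47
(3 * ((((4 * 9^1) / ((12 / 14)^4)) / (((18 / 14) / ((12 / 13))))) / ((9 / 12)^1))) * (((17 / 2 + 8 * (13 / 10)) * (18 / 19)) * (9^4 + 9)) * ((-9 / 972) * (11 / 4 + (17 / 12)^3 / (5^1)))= -246254533721 / 355680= -692348.55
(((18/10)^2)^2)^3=282429536481/244140625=1156.83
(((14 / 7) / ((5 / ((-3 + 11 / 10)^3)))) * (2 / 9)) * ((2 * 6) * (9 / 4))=-16.46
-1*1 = -1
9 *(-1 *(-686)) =6174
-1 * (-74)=74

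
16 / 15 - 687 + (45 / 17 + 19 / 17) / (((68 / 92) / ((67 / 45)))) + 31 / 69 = -202770212 / 299115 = -677.90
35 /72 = 0.49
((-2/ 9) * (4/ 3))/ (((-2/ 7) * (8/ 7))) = 49/ 54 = 0.91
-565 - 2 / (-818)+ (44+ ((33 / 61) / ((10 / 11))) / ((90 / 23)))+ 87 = -3247203253 / 7484700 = -433.85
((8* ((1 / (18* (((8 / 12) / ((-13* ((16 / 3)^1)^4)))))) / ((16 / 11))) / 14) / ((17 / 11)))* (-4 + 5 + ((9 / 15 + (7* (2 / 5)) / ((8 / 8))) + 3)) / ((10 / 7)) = -119195648 / 103275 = -1154.16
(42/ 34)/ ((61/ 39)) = 819/ 1037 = 0.79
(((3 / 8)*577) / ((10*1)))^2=2996361 / 6400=468.18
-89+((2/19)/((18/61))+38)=-8660/171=-50.64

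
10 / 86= 5 / 43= 0.12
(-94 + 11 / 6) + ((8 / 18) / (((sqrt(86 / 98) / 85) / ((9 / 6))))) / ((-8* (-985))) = -92.16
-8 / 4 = -2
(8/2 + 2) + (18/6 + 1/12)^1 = 109/12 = 9.08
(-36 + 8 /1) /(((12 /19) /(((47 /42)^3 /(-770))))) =0.08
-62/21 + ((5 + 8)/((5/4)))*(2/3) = 418/105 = 3.98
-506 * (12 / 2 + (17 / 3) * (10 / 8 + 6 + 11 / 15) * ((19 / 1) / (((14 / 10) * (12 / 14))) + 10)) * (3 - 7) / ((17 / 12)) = 256773748 / 153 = 1678259.79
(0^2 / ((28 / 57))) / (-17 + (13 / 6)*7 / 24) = 0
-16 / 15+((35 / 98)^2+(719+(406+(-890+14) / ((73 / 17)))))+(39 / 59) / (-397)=63358608457 / 68863620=920.06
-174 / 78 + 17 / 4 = 105 / 52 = 2.02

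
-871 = -871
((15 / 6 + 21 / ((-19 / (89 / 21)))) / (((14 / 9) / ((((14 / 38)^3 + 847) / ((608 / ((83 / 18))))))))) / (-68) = 1429446833 / 10775982848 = 0.13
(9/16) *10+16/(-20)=193/40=4.82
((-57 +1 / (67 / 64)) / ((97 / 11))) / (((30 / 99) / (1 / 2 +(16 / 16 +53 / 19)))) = -44435919 / 493924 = -89.97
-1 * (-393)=393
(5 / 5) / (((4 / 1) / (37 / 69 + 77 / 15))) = 163 / 115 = 1.42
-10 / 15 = -2 / 3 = -0.67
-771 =-771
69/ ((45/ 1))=23/ 15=1.53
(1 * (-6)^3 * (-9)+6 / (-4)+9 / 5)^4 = 142906869159002001 / 10000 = 14290686915900.20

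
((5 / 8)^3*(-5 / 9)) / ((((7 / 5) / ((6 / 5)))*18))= -625 / 96768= -0.01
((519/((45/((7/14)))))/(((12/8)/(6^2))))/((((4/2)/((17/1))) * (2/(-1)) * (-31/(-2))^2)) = -11764/4805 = -2.45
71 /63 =1.13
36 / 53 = 0.68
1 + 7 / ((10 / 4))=19 / 5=3.80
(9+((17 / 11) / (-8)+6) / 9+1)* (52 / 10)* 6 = 109603 / 330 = 332.13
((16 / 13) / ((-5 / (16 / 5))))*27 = -6912 / 325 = -21.27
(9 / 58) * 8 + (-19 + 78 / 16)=-2989 / 232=-12.88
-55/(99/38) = -190/9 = -21.11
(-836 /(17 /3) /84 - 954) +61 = -106476 /119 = -894.76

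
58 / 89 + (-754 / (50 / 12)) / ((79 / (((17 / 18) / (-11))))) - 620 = -3591435548 / 5800575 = -619.15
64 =64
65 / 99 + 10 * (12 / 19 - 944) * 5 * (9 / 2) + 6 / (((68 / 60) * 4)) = -13574614765 / 63954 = -212255.91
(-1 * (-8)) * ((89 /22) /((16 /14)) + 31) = 6079 /22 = 276.32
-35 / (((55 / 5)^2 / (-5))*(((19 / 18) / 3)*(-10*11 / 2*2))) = -945 / 25289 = -0.04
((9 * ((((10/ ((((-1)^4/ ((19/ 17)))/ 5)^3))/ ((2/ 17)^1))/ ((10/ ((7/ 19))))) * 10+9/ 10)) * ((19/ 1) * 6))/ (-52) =-8103528063/ 75140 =-107845.73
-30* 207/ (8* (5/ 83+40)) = -19.38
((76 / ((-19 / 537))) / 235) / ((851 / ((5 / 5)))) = -2148 / 199985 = -0.01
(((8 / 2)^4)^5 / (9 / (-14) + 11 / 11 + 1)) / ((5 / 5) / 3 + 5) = 2886218022912 / 19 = 151906211732.21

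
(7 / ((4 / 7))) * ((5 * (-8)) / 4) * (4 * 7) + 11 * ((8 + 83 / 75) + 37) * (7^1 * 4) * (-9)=-3280942 / 25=-131237.68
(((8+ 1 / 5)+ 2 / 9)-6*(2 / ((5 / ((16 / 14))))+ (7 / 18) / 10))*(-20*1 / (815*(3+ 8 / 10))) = -6862 / 195111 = -0.04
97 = 97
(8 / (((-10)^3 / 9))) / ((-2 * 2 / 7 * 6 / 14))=147 / 500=0.29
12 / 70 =6 / 35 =0.17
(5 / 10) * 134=67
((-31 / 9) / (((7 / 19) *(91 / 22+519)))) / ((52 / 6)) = -6479 / 3141957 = -0.00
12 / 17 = 0.71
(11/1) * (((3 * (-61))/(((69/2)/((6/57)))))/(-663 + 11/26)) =69784/7528199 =0.01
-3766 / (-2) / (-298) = -1883 / 298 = -6.32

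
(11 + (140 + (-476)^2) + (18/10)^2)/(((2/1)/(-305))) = -172881808/5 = -34576361.60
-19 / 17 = -1.12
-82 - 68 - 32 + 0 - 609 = -791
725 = 725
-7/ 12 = -0.58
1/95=0.01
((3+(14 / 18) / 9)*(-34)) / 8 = -2125 / 162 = -13.12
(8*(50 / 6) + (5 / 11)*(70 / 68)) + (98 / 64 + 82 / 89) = 111181385 / 1597728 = 69.59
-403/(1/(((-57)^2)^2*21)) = -89335436463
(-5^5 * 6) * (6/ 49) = -112500/ 49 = -2295.92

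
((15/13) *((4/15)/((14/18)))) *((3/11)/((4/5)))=135/1001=0.13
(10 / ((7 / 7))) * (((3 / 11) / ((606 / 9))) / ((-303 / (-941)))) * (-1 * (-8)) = 1.01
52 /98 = 0.53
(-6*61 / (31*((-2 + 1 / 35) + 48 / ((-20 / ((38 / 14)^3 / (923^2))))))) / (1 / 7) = 1247743732690 / 29764693989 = 41.92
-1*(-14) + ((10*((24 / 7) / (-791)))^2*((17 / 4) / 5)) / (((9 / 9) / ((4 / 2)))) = 429315086 / 30658369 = 14.00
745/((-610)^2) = 149/74420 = 0.00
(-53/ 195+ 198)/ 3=38557/ 585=65.91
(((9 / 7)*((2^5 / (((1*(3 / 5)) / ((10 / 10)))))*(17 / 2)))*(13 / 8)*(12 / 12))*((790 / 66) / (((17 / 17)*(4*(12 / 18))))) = 1309425 / 308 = 4251.38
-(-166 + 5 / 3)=493 / 3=164.33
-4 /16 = -1 /4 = -0.25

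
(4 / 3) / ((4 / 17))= 17 / 3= 5.67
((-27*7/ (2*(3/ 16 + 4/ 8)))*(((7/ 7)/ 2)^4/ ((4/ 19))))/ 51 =-1197/ 1496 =-0.80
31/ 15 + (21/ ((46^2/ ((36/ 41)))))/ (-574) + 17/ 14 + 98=9456717073/ 93371145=101.28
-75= -75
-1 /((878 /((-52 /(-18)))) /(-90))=130 /439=0.30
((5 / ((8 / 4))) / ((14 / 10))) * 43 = 76.79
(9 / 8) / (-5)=-9 / 40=-0.22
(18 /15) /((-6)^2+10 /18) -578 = -950756 /1645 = -577.97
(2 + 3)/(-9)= -5/9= -0.56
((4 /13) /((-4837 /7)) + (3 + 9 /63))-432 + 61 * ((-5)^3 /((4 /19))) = -36647.61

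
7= 7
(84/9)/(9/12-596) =-0.02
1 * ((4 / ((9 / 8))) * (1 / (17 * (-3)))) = -32 / 459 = -0.07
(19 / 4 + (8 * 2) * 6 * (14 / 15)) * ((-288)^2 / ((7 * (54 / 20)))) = 2898432 / 7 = 414061.71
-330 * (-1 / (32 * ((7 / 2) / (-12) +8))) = 99 / 74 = 1.34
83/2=41.50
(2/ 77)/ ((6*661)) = 1/ 152691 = 0.00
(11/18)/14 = 11/252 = 0.04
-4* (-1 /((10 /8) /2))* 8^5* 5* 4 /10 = 2097152 /5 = 419430.40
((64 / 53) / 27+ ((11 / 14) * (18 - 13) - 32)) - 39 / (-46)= -6261769 / 230391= -27.18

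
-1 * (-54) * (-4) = -216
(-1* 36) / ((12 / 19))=-57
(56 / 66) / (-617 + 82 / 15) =-140 / 100903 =-0.00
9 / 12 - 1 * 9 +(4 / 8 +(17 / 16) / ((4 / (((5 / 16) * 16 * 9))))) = 269 / 64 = 4.20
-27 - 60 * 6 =-387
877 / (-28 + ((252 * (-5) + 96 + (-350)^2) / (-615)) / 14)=-3775485 / 181208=-20.84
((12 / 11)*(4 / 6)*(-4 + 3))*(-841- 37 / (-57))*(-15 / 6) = -958000 / 627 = -1527.91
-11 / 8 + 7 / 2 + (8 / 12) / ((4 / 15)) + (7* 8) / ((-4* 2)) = -19 / 8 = -2.38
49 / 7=7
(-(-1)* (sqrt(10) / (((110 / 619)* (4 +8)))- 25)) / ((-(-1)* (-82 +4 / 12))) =15 / 49- 619* sqrt(10) / 107800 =0.29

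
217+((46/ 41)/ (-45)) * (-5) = 80119/ 369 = 217.12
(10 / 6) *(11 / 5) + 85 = 88.67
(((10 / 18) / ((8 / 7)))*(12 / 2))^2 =1225 / 144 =8.51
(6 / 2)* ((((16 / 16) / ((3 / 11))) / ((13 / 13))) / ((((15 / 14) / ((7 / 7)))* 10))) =77 / 75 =1.03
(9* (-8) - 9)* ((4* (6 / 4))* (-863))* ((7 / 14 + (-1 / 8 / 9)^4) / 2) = 11596069727 / 110592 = 104854.51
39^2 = 1521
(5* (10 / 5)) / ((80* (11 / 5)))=5 / 88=0.06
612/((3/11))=2244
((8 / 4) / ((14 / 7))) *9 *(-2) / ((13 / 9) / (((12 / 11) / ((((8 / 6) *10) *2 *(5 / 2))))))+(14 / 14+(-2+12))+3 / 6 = 80767 / 7150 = 11.30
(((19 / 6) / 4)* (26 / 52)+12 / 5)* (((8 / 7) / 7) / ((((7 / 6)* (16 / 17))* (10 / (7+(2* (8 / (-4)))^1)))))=0.12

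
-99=-99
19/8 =2.38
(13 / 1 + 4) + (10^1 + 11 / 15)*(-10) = -271 / 3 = -90.33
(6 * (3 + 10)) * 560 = 43680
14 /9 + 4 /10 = 88 /45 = 1.96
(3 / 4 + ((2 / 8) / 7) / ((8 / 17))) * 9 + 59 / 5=21541 / 1120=19.23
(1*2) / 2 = 1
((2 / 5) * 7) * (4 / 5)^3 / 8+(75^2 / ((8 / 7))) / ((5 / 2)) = 4922323 / 2500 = 1968.93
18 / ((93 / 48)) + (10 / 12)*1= 1883 / 186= 10.12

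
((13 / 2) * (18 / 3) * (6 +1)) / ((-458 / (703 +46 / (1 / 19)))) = -430521 / 458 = -940.00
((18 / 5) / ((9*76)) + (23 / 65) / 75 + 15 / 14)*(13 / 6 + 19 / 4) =58196197 / 7780500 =7.48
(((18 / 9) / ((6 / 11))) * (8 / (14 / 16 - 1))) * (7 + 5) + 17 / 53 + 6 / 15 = -746049 / 265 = -2815.28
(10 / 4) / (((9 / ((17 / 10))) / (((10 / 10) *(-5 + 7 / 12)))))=-901 / 432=-2.09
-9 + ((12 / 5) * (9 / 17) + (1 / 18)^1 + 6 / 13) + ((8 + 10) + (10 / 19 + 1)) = 4653583 / 377910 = 12.31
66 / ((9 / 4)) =88 / 3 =29.33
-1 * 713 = -713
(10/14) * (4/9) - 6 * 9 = -53.68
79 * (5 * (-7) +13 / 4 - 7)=-12245 / 4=-3061.25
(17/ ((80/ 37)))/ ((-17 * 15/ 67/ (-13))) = 32227/ 1200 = 26.86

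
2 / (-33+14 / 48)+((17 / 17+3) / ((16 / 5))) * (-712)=-698698 / 785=-890.06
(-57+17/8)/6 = -439/48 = -9.15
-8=-8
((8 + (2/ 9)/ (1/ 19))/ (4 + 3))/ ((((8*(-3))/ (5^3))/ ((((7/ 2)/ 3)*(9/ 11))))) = -625/ 72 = -8.68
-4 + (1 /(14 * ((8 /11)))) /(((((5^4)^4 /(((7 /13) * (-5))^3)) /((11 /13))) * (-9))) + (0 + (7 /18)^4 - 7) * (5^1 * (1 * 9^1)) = -64652924176635502063 /203329775390625000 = -317.97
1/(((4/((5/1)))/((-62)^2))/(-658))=-3161690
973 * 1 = 973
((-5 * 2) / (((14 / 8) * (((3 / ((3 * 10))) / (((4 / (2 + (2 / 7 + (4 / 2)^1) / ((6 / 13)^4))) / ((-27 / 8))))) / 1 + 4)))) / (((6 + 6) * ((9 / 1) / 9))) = 640 / 563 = 1.14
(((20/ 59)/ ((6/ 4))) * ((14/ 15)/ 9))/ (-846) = -56/ 2021517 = -0.00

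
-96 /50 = -48 /25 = -1.92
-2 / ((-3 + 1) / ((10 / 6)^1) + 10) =-0.23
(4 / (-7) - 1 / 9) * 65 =-2795 / 63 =-44.37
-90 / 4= -45 / 2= -22.50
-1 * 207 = -207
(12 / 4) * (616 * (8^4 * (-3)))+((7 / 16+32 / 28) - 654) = -2543394159 / 112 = -22708876.42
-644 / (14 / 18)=-828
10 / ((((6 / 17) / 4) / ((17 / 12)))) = 1445 / 9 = 160.56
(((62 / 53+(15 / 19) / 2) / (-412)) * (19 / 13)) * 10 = -15755 / 283868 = -0.06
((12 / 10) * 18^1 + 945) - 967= -2 / 5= -0.40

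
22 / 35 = 0.63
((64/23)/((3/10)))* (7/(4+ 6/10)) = 22400/1587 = 14.11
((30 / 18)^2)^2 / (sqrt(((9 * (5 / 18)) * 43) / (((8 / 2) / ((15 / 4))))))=0.77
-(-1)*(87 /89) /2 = 87 /178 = 0.49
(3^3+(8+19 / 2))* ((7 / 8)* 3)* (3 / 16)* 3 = 65.71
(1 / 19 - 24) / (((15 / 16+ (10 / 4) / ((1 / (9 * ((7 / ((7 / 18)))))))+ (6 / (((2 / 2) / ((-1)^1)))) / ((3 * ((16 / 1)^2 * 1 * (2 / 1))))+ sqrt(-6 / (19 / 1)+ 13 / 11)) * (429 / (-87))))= 3857473280 / 322430325319 - 9502720 * sqrt(37829) / 67387937991671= 0.01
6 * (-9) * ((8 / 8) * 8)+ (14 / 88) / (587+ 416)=-19065017 / 44132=-432.00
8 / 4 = 2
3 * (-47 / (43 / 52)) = -7332 / 43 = -170.51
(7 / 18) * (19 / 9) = 133 / 162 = 0.82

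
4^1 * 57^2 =12996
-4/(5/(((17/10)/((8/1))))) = -17/100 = -0.17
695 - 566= 129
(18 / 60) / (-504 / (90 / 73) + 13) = -3 / 3958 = -0.00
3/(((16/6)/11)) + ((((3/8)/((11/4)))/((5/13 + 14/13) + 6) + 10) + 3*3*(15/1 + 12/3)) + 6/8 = 1657207/8536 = 194.14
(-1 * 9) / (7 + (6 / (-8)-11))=36 / 19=1.89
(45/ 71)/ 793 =45/ 56303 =0.00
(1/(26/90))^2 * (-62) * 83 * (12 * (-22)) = 2751051600/169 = 16278411.83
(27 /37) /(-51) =-9 /629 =-0.01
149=149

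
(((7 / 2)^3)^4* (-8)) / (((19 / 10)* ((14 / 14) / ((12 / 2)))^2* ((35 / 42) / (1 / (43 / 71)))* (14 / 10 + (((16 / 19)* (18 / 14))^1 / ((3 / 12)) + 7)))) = -309560388250365 / 3883072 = -79720486.32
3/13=0.23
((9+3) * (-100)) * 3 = -3600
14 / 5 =2.80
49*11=539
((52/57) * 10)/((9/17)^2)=150280/4617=32.55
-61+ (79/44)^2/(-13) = -1541489/25168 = -61.25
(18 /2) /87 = 3 /29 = 0.10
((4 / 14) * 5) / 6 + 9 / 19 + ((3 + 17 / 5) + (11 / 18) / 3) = 262699 / 35910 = 7.32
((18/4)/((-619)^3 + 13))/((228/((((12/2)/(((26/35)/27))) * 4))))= -405/5579298244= -0.00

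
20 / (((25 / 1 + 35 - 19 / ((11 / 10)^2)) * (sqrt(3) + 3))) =121 / 536 - 121 * sqrt(3) / 1608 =0.10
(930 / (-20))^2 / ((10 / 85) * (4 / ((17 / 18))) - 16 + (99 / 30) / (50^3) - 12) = -781112812500 / 9934990463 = -78.62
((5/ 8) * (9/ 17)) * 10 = 225/ 68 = 3.31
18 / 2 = 9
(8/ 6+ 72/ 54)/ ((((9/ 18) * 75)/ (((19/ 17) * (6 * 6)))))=1216/ 425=2.86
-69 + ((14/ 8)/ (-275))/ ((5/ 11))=-34507/ 500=-69.01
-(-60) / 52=15 / 13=1.15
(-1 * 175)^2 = 30625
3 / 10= 0.30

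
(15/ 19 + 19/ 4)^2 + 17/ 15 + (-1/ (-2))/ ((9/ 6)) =2785687/ 86640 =32.15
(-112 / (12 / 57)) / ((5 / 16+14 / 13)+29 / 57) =-901056 / 3215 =-280.27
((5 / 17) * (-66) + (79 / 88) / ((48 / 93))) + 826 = 19348129 / 23936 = 808.33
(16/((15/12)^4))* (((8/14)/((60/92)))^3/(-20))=-0.22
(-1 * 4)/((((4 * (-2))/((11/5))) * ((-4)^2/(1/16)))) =11/2560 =0.00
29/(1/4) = 116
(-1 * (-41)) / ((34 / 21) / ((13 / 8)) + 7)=11193 / 2183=5.13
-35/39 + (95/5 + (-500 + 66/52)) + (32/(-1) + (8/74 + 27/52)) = -2955269/5772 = -512.00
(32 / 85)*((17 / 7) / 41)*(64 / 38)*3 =0.11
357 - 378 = -21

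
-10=-10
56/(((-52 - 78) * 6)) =-14/195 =-0.07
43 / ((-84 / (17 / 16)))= -0.54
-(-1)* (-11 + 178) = 167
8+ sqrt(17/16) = sqrt(17)/4+ 8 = 9.03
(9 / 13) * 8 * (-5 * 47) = -16920 / 13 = -1301.54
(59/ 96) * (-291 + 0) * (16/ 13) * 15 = -85845/ 26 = -3301.73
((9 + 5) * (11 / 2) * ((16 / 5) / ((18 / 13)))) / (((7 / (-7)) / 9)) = -1601.60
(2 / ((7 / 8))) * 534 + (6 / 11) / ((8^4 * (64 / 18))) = 6159335613 / 5046272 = 1220.57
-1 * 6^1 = -6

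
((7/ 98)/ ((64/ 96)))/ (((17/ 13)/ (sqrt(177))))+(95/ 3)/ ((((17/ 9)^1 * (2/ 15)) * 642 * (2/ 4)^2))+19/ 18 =2.93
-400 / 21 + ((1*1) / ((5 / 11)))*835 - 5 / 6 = 1817.12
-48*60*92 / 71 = -264960 / 71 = -3731.83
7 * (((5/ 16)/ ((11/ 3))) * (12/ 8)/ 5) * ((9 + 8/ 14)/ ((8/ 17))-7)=6723/ 2816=2.39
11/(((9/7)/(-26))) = -2002/9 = -222.44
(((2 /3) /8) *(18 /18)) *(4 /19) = 1 /57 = 0.02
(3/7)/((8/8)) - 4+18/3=17/7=2.43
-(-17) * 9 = 153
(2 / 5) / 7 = 2 / 35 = 0.06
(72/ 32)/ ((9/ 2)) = 1/ 2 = 0.50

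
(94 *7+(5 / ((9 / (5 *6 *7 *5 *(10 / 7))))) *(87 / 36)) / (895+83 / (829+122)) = 7622899 / 2553684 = 2.99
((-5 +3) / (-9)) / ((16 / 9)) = 1 / 8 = 0.12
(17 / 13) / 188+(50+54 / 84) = 866517 / 17108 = 50.65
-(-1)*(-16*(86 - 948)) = 13792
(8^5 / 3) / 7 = 32768 / 21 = 1560.38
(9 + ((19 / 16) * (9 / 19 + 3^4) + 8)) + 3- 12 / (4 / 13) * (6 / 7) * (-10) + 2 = 12685 / 28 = 453.04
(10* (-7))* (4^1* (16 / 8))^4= -286720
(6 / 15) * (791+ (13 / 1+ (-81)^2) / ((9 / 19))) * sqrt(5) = 52810 * sqrt(5) / 9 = 13120.75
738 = 738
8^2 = 64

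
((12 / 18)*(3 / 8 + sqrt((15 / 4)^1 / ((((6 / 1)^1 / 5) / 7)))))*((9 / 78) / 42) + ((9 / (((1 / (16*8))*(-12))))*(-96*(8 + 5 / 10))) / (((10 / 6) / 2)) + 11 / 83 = 5*sqrt(14) / 2184 + 56800574063 / 604240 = 94003.34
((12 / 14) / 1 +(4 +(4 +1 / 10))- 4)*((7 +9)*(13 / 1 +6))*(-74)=-3903056 / 35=-111515.89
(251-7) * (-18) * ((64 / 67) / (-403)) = 281088 / 27001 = 10.41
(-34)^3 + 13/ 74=-2908483/ 74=-39303.82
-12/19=-0.63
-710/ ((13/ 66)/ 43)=-2014980/ 13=-154998.46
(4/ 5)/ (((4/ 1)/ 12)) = 12/ 5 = 2.40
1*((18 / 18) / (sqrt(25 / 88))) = 2*sqrt(22) / 5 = 1.88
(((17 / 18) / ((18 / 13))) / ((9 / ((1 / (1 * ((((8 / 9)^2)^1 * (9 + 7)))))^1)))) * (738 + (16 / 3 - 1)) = 492167 / 110592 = 4.45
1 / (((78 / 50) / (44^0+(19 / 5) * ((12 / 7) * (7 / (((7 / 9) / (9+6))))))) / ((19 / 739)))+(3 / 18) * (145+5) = 7971100 / 201747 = 39.51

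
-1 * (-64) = 64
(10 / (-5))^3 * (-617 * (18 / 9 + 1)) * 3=44424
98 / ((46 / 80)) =3920 / 23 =170.43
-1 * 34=-34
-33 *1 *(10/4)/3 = -55/2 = -27.50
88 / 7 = 12.57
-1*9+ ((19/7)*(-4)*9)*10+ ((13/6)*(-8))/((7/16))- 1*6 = -21667/21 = -1031.76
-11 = -11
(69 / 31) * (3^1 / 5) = 207 / 155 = 1.34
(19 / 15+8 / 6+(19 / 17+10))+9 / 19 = 22919 / 1615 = 14.19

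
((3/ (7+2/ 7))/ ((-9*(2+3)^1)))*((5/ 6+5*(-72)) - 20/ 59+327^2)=-15534071/ 15930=-975.15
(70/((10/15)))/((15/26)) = 182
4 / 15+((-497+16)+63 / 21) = -7166 / 15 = -477.73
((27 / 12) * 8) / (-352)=-9 / 176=-0.05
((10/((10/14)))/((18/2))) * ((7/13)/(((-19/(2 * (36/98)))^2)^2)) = 373248/199317759277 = 0.00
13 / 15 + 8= 133 / 15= 8.87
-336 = -336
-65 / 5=-13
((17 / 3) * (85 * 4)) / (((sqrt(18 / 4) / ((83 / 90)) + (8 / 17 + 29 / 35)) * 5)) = -3662777000540 / 26363501907 + 1528559581500 * sqrt(2) / 8787833969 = 107.06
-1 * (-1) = 1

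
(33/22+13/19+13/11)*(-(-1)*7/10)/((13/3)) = 29547/54340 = 0.54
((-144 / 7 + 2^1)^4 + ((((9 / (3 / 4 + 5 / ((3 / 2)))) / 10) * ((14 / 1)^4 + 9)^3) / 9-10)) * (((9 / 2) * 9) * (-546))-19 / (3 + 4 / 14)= -242379817253243739799 / 7889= -30723769457883602.46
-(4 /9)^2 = -16 /81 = -0.20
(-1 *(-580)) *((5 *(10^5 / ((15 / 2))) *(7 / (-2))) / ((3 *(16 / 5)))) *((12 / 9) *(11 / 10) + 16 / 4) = -2080750000 / 27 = -77064814.81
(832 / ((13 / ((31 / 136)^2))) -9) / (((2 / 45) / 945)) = -34870500 / 289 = -120659.17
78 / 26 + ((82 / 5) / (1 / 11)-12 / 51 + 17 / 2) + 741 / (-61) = 1861593 / 10370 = 179.52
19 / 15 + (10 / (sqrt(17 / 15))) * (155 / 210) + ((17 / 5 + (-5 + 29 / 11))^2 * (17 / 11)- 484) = -48023156 / 99825 + 155 * sqrt(255) / 357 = -474.14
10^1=10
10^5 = 100000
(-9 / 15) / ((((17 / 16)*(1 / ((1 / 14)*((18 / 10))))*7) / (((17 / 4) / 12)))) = -9 / 2450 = -0.00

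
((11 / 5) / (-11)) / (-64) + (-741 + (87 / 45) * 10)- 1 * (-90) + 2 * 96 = -422077 / 960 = -439.66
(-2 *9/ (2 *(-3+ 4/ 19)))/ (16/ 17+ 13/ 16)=5168/ 2809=1.84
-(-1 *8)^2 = -64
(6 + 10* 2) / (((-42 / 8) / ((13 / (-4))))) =338 / 21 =16.10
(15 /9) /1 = 5 /3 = 1.67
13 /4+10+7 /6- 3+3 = 173 /12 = 14.42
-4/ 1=-4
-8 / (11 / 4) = -32 / 11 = -2.91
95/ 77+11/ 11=172/ 77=2.23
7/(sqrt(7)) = sqrt(7) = 2.65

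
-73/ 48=-1.52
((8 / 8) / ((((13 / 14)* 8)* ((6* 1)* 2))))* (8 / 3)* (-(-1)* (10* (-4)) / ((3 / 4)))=-560 / 351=-1.60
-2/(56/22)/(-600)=11/8400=0.00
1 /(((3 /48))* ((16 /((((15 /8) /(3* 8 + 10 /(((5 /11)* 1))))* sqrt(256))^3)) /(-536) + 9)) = 1.80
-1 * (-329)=329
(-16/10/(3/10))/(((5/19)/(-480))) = 9728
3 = 3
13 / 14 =0.93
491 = 491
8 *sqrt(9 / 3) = 8 *sqrt(3) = 13.86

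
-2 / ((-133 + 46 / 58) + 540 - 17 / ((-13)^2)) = -0.00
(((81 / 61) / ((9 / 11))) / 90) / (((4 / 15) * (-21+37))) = 33 / 7808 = 0.00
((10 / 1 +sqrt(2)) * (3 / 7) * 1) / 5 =0.98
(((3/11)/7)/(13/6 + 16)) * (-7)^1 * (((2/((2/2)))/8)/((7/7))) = -9/2398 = -0.00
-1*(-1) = 1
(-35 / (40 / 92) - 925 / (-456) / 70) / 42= -513727 / 268128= -1.92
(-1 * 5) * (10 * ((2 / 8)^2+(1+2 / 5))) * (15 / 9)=-121.88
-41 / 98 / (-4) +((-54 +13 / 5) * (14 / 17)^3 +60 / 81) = -7244138417 / 259995960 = -27.86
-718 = -718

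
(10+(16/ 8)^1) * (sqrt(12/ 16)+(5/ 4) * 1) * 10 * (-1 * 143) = -21450- 8580 * sqrt(3) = -36311.00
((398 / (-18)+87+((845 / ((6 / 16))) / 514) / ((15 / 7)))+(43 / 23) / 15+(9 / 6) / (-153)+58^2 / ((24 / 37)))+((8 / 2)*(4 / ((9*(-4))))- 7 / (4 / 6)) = 15803404909 / 3014610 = 5242.27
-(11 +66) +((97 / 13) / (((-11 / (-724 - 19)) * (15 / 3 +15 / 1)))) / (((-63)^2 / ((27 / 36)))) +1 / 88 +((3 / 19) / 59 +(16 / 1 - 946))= -1006.98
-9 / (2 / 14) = -63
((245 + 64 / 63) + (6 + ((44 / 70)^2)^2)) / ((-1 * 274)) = -3405740179 / 3700541250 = -0.92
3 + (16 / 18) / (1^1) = 35 / 9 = 3.89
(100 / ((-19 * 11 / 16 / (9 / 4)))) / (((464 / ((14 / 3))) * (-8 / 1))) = 525 / 24244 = 0.02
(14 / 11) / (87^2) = 14 / 83259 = 0.00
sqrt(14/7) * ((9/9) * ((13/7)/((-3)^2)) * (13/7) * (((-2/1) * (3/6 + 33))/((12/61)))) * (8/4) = -690703 * sqrt(2)/2646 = -369.16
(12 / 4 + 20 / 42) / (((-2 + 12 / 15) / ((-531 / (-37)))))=-41.57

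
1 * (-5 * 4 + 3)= -17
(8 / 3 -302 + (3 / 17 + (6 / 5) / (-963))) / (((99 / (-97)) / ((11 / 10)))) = 263921771 / 818550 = 322.43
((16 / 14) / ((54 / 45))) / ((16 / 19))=1.13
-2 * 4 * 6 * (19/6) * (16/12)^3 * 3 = -9728/9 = -1080.89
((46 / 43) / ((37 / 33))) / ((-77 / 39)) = -5382 / 11137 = -0.48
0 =0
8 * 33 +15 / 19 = 5031 / 19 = 264.79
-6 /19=-0.32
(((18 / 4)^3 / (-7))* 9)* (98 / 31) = -45927 / 124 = -370.38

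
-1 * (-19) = 19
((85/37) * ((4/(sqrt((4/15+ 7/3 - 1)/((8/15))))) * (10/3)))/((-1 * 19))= -3400 * sqrt(3)/6327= -0.93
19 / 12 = 1.58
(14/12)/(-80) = -0.01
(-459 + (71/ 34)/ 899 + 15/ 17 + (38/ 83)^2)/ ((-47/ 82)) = 3953253952633/ 4948375589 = 798.90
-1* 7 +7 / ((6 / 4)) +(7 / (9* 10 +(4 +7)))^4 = -2.33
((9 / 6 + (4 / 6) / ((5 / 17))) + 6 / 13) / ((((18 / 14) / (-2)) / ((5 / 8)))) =-11543 / 2808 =-4.11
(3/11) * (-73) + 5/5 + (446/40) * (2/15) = -28747/1650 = -17.42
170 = 170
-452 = -452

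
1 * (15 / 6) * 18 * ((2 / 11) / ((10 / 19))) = 171 / 11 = 15.55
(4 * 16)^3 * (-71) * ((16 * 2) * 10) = -5955911680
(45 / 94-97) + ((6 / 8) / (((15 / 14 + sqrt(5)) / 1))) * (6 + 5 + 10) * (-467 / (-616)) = -124710385 / 1249072 + 205947 * sqrt(5) / 66440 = -92.91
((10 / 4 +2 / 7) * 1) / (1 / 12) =234 / 7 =33.43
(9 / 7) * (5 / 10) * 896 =576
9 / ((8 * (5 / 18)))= 81 / 20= 4.05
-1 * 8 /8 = -1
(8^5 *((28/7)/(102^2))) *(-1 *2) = -65536/2601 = -25.20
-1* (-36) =36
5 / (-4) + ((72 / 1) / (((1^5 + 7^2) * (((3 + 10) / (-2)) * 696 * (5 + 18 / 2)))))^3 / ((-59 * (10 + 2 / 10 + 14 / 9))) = -17925689768347156007 / 14340551814677725000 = -1.25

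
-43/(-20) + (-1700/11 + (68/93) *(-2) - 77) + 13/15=-4705619/20460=-229.99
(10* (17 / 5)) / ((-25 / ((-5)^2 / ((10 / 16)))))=-272 / 5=-54.40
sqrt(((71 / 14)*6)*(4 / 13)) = 2*sqrt(19383) / 91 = 3.06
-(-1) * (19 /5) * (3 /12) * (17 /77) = 323 /1540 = 0.21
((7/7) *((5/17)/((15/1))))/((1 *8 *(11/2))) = 1/2244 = 0.00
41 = 41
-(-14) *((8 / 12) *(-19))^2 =20216 / 9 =2246.22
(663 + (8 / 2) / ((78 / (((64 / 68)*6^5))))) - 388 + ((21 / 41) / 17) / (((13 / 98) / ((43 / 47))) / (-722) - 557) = 9985851144713909 / 15355473434587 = 650.31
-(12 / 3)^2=-16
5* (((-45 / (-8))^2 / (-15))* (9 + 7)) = -675 / 4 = -168.75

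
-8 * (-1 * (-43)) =-344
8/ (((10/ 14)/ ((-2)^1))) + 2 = -20.40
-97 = -97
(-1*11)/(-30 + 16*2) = -11/2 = -5.50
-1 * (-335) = 335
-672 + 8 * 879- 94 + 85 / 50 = 62677 / 10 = 6267.70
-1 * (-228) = 228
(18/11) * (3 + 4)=126/11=11.45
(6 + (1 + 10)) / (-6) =-2.83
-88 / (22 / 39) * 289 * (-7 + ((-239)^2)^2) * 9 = -1323904180097304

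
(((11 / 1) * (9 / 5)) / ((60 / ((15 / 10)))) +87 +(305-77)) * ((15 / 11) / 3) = 63099 / 440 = 143.41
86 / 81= 1.06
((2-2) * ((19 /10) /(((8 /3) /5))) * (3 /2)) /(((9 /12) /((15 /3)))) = 0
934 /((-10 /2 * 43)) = -934 /215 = -4.34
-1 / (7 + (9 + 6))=-1 / 22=-0.05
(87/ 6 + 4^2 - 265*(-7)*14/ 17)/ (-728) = -52977/ 24752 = -2.14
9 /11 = 0.82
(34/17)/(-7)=-2/7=-0.29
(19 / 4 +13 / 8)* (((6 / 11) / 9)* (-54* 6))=-1377 / 11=-125.18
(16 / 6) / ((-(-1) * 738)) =0.00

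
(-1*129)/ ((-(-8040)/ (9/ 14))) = -387/ 37520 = -0.01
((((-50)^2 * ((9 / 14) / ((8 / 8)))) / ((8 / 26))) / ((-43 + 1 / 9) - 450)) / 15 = -43875 / 62104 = -0.71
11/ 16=0.69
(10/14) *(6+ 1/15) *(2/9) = 26/27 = 0.96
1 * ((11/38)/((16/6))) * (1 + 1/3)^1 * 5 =55/76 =0.72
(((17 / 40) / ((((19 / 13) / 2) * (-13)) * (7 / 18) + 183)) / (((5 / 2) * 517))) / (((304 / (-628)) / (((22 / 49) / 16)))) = -24021 / 225961148000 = -0.00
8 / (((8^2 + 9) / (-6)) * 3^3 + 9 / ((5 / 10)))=-16 / 621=-0.03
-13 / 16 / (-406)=13 / 6496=0.00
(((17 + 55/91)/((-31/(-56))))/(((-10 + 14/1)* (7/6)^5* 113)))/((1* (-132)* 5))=-2076192/42095568515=-0.00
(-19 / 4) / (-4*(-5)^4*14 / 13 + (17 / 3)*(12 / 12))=741 / 419116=0.00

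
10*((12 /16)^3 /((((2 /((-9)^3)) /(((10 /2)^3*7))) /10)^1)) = -13455175.78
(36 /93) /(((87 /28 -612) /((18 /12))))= -168 /176173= -0.00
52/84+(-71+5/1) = -1373/21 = -65.38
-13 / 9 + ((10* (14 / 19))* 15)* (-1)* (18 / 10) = -34267 / 171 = -200.39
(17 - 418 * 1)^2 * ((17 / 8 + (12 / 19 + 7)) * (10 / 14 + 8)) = 14546540863 / 1064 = 13671560.96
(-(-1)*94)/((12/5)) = 39.17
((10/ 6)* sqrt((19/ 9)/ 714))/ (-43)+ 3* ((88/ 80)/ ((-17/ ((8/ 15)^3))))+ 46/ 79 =0.55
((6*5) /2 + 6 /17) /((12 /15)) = 1305 /68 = 19.19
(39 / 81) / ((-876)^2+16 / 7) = 91 / 145034496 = 0.00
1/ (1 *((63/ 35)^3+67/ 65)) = 1625/ 11152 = 0.15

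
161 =161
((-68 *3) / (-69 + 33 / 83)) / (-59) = -2822 / 55991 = -0.05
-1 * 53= -53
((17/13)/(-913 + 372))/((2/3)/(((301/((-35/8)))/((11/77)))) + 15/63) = -20468/2004405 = -0.01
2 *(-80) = -160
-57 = -57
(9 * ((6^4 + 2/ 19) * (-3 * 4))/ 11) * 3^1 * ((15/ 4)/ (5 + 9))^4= -7212999375/ 36703744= -196.52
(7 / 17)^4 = 2401 / 83521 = 0.03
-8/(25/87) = -696/25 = -27.84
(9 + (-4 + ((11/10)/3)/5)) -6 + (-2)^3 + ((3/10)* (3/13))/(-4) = -8.94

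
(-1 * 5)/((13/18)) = -90/13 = -6.92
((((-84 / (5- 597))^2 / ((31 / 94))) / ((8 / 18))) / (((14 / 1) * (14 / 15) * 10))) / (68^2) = 11421 / 50236911616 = 0.00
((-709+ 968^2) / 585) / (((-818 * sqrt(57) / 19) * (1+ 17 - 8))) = -20807 * sqrt(57) / 319020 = -0.49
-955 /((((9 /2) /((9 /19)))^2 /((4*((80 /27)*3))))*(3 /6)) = -2444800 /3249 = -752.48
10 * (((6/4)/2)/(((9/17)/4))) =170/3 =56.67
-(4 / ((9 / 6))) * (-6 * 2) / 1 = 32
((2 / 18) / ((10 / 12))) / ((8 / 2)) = 1 / 30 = 0.03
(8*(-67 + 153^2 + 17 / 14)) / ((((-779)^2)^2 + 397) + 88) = 217870 / 429631999727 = 0.00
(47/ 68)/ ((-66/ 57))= -893/ 1496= -0.60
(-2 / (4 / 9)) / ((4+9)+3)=-9 / 32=-0.28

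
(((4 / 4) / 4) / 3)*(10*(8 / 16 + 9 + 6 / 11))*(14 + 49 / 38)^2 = 373004905 / 190608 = 1956.92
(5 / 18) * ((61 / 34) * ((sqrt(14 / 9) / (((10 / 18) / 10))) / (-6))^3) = -2135 * sqrt(14) / 306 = -26.11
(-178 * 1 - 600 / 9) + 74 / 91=-66572 / 273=-243.85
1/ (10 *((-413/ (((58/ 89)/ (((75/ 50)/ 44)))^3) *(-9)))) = 0.19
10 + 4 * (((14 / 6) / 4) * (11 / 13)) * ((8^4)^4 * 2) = 43347146413441414 / 39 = 1111465292652343.95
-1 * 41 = -41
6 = 6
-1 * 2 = -2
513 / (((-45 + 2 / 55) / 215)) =-6066225 / 2473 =-2452.98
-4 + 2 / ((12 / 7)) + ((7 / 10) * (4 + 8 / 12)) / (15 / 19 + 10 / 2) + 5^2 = 6251 / 275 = 22.73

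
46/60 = 23/30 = 0.77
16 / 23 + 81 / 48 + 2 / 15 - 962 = -5296349 / 5520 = -959.48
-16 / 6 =-8 / 3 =-2.67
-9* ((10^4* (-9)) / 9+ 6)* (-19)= -1708974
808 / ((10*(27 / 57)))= 7676 / 45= 170.58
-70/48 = -35/24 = -1.46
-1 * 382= -382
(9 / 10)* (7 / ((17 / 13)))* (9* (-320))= -235872 / 17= -13874.82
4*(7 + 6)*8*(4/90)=832/45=18.49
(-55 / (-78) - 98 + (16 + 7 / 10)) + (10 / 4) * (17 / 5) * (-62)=-118481 / 195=-607.59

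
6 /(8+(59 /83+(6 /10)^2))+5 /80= 36337 /50192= 0.72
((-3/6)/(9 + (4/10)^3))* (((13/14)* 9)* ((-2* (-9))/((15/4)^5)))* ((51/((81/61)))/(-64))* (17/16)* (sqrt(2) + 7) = 229177* sqrt(2)/32120550 + 229177/4588650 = 0.06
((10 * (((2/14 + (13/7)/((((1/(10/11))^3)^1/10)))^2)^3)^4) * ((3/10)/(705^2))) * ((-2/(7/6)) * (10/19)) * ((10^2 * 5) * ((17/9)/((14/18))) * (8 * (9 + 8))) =-3405023829881429506927967000.00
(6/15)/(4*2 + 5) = 2/65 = 0.03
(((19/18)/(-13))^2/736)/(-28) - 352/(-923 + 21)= 18054571567/46264877568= 0.39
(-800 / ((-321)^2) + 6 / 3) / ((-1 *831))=-205282 / 85627071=-0.00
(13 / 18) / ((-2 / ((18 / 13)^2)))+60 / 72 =11 / 78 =0.14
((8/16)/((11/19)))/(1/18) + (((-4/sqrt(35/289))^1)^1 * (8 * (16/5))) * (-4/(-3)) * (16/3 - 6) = 171/11 + 69632 * sqrt(35)/1575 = 277.10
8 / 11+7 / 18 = 221 / 198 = 1.12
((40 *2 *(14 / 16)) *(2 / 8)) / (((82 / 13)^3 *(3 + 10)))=5915 / 1102736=0.01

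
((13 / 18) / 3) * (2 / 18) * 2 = 13 / 243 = 0.05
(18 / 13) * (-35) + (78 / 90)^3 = -47.81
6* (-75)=-450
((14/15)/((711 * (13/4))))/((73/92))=5152/10121085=0.00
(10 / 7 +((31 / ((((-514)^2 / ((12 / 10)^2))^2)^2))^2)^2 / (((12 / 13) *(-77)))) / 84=1343856084063951976878316429292770994221500962436041636660238351050740833091746076976424186339560648969 / 79018737742960376240445006042414934460224256591239248235622015041783560985794669762253761291503906250000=0.02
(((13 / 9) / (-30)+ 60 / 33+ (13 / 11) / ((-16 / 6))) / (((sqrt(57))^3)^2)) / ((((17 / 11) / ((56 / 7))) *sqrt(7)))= 15763 *sqrt(7) / 2975125545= 0.00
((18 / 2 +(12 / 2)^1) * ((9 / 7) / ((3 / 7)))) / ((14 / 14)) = 45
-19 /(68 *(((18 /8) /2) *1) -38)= -38 /77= -0.49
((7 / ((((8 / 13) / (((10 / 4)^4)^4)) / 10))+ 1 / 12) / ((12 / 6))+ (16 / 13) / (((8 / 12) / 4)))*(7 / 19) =18953705896912759 / 388497408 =48787213.26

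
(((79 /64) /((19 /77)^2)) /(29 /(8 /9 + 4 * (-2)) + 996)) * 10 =0.20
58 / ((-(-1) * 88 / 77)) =203 / 4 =50.75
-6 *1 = -6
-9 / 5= -1.80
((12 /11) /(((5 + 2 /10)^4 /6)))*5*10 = 0.45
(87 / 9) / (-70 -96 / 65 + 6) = -0.15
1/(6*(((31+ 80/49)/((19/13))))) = 931/124722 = 0.01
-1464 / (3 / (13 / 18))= -3172 / 9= -352.44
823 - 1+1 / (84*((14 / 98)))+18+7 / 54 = 90743 / 108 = 840.21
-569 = -569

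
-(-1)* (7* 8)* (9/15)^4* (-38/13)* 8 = -1378944/8125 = -169.72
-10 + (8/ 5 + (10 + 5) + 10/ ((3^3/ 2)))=991/ 135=7.34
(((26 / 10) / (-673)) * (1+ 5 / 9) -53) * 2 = -3210574 / 30285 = -106.01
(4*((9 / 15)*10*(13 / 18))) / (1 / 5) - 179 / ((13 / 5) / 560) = -1500220 / 39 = -38467.18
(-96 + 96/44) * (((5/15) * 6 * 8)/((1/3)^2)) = -13509.82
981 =981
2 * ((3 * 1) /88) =3 /44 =0.07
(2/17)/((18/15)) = 5/51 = 0.10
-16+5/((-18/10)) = -169/9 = -18.78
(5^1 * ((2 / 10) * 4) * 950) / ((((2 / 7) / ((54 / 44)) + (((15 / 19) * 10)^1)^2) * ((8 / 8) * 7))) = 4629825 / 533548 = 8.68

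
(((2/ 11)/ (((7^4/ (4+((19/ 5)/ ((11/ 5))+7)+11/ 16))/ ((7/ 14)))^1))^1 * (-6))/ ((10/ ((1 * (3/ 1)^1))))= -21249/ 23241680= -0.00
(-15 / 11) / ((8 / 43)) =-7.33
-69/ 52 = -1.33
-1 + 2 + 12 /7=19 /7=2.71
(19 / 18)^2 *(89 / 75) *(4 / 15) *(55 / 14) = 353419 / 255150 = 1.39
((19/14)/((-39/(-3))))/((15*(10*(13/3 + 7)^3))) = 171/357666400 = 0.00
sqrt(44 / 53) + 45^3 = 2 * sqrt(583) / 53 + 91125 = 91125.91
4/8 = 1/2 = 0.50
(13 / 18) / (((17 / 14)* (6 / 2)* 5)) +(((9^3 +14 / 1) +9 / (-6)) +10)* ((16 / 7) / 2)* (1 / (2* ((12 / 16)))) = 9198997 / 16065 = 572.61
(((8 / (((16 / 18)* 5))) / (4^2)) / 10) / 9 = 1 / 800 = 0.00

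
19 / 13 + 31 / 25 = 878 / 325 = 2.70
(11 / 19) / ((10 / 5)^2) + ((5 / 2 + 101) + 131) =17833 / 76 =234.64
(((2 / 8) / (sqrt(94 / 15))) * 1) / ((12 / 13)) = 13 * sqrt(1410) / 4512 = 0.11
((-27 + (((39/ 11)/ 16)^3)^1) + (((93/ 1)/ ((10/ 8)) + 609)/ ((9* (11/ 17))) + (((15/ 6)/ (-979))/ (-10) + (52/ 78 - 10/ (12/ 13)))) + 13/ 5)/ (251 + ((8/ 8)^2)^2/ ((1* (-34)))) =10244186236001/ 31052103075840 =0.33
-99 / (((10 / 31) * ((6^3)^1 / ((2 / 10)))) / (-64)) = 1364 / 75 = 18.19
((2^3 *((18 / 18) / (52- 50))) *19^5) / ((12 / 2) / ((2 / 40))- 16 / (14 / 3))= 17332693 / 204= 84964.18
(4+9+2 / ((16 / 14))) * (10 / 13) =295 / 26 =11.35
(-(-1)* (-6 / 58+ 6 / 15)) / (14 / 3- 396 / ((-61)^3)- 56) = -29280549 / 5068313470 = -0.01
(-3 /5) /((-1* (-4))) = -3 /20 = -0.15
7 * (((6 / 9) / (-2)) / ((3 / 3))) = -7 / 3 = -2.33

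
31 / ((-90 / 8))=-2.76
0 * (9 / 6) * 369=0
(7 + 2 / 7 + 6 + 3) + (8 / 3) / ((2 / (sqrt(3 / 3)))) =370 / 21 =17.62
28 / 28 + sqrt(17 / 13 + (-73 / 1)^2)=1 + sqrt(900822) / 13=74.01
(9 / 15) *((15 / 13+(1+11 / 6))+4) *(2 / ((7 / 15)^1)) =20.54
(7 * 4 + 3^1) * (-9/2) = -279/2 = -139.50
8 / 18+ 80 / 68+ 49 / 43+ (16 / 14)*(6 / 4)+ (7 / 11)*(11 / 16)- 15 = -7433149 / 736848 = -10.09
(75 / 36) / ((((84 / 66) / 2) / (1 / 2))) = 275 / 168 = 1.64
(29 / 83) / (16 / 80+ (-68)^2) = 145 / 1919043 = 0.00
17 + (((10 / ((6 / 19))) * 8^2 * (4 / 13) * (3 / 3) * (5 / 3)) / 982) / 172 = 42008957 / 2470221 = 17.01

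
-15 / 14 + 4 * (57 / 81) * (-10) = -11045 / 378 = -29.22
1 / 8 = 0.12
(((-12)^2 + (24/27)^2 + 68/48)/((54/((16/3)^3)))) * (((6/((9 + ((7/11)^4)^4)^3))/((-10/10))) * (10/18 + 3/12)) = -4264905538146310302383647176600823940259336575813768232928/1566480262289413739802118465494282381815775000006923859375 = -2.72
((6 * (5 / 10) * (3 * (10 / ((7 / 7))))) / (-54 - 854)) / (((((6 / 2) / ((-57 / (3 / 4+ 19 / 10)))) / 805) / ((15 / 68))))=126.20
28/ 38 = 14/ 19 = 0.74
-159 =-159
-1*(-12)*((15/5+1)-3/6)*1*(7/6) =49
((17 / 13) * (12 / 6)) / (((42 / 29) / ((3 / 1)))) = 493 / 91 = 5.42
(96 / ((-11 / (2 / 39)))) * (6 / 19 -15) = 17856 / 2717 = 6.57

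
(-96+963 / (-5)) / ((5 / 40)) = -11544 / 5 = -2308.80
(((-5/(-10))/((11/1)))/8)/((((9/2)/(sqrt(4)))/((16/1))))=0.04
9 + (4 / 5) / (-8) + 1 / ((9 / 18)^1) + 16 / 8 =129 / 10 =12.90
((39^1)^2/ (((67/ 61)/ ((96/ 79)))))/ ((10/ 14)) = 2355.90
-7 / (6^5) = -7 / 7776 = -0.00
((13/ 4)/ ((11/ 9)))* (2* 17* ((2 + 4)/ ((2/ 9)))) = 53703/ 22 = 2441.05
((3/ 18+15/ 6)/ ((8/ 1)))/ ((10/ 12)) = 2/ 5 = 0.40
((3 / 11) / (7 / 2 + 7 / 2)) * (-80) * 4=-960 / 77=-12.47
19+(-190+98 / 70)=-848 / 5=-169.60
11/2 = 5.50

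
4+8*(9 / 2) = 40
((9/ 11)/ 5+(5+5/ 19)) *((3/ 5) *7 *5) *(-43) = -5120913/ 1045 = -4900.40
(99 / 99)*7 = 7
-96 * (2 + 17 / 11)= -3744 / 11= -340.36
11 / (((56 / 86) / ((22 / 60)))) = 5203 / 840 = 6.19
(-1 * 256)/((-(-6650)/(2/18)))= -128/29925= -0.00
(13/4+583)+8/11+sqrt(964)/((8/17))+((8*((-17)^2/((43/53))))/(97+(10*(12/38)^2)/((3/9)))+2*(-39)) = 17*sqrt(241)/4+36707231369/68295524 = 603.45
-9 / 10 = -0.90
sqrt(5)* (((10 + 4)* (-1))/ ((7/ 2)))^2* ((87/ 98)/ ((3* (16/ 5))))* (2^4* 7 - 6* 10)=172.04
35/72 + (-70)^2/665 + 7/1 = 20321/1368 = 14.85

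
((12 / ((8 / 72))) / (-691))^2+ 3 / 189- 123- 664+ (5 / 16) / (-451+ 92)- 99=-153082472807395 / 172787004432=-885.96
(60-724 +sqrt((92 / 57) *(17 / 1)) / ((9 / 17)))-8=-672 +34 *sqrt(22287) / 513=-662.11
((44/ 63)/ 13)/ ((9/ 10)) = 440/ 7371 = 0.06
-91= -91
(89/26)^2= 7921/676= 11.72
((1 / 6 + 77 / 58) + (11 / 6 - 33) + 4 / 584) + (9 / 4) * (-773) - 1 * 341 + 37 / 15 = -267688159 / 127020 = -2107.45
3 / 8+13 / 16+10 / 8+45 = 759 / 16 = 47.44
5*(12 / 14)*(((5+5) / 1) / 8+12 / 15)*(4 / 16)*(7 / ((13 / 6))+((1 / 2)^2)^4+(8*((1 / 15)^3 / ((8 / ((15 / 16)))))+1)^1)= 18573779 / 1996800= 9.30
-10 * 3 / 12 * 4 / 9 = -10 / 9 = -1.11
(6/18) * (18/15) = 2/5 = 0.40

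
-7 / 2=-3.50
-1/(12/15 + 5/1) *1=-5/29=-0.17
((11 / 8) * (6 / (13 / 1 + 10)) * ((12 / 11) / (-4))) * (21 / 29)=-189 / 2668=-0.07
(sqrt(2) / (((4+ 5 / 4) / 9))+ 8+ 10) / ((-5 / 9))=-162 / 5-108 * sqrt(2) / 35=-36.76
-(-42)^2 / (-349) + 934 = 327730 / 349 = 939.05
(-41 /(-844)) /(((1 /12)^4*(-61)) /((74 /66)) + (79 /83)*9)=0.01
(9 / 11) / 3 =0.27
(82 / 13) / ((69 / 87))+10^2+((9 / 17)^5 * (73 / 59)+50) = 3957652239887 / 25047697337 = 158.00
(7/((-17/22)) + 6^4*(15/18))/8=133.87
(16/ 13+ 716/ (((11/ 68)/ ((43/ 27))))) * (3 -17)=-381098816/ 3861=-98704.69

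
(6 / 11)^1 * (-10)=-60 / 11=-5.45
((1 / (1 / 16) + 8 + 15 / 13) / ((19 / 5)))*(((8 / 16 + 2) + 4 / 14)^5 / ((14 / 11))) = 124821709155 / 143061184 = 872.51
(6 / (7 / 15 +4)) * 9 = 810 / 67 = 12.09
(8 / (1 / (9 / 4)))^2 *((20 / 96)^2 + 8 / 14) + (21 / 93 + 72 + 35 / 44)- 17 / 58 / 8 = 18841807 / 69223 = 272.19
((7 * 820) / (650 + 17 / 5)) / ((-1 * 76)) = -7175 / 62073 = -0.12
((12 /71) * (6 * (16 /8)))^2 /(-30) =-3456 /25205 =-0.14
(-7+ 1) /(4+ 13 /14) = -28 /23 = -1.22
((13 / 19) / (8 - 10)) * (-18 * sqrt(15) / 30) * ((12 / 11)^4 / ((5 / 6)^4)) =524040192 * sqrt(15) / 869309375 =2.33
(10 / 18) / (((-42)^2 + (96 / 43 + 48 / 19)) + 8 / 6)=0.00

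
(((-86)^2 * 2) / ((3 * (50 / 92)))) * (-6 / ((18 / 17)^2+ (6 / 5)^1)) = -4573136 / 195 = -23451.98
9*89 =801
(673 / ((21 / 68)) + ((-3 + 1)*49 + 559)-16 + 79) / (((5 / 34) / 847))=233543552 / 15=15569570.13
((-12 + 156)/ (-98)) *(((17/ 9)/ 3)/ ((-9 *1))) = 136/ 1323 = 0.10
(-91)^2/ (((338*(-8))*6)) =-49/ 96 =-0.51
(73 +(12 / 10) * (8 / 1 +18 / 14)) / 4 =589 / 28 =21.04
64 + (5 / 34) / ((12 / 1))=26117 / 408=64.01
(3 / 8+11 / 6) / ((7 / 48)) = 106 / 7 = 15.14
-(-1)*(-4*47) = -188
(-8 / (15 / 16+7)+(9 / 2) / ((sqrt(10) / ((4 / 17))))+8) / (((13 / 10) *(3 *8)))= 3 *sqrt(10) / 884+370 / 1651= 0.23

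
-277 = -277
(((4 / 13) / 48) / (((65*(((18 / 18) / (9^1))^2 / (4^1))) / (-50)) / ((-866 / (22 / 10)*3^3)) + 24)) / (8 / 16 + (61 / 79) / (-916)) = 2284220314800 / 4268851395625739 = 0.00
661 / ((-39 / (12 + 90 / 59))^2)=46769716 / 588289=79.50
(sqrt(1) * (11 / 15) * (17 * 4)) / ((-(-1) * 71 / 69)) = 17204 / 355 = 48.46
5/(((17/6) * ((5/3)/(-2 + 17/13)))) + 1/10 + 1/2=-147/1105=-0.13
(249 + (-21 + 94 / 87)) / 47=19930 / 4089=4.87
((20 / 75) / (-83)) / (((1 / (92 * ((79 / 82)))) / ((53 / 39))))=-770408 / 1990755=-0.39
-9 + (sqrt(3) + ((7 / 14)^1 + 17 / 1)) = sqrt(3) + 17 / 2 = 10.23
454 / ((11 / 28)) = 12712 / 11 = 1155.64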